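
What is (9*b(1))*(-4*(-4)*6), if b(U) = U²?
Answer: 864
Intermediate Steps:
(9*b(1))*(-4*(-4)*6) = (9*1²)*(-4*(-4)*6) = (9*1)*(16*6) = 9*96 = 864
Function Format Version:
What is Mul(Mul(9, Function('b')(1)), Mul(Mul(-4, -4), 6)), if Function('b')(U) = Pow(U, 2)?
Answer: 864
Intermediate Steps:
Mul(Mul(9, Function('b')(1)), Mul(Mul(-4, -4), 6)) = Mul(Mul(9, Pow(1, 2)), Mul(Mul(-4, -4), 6)) = Mul(Mul(9, 1), Mul(16, 6)) = Mul(9, 96) = 864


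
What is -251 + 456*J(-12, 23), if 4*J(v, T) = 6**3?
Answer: 24373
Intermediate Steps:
J(v, T) = 54 (J(v, T) = (1/4)*6**3 = (1/4)*216 = 54)
-251 + 456*J(-12, 23) = -251 + 456*54 = -251 + 24624 = 24373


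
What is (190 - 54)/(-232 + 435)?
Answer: 136/203 ≈ 0.66995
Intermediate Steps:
(190 - 54)/(-232 + 435) = 136/203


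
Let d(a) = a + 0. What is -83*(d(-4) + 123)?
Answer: -9877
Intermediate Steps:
d(a) = a
-83*(d(-4) + 123) = -83*(-4 + 123) = -83*119 = -9877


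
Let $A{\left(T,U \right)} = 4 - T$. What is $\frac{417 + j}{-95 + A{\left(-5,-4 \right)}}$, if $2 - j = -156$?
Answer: $- \frac{575}{86} \approx -6.686$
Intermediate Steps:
$j = 158$ ($j = 2 - -156 = 2 + 156 = 158$)
$\frac{417 + j}{-95 + A{\left(-5,-4 \right)}} = \frac{417 + 158}{-95 + \left(4 - -5\right)} = \frac{575}{-95 + \left(4 + 5\right)} = \frac{575}{-95 + 9} = \frac{575}{-86} = 575 \left(- \frac{1}{86}\right) = - \frac{575}{86}$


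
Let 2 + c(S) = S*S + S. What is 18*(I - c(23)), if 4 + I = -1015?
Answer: -28242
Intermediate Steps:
I = -1019 (I = -4 - 1015 = -1019)
c(S) = -2 + S + S² (c(S) = -2 + (S*S + S) = -2 + (S² + S) = -2 + (S + S²) = -2 + S + S²)
18*(I - c(23)) = 18*(-1019 - (-2 + 23 + 23²)) = 18*(-1019 - (-2 + 23 + 529)) = 18*(-1019 - 1*550) = 18*(-1019 - 550) = 18*(-1569) = -28242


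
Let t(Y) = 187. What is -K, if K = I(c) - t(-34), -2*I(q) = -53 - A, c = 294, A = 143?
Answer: 89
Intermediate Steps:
I(q) = 98 (I(q) = -(-53 - 1*143)/2 = -(-53 - 143)/2 = -½*(-196) = 98)
K = -89 (K = 98 - 1*187 = 98 - 187 = -89)
-K = -1*(-89) = 89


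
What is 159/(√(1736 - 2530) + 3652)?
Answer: 96778/2222983 - 53*I*√794/4445966 ≈ 0.043535 - 0.00033591*I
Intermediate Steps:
159/(√(1736 - 2530) + 3652) = 159/(√(-794) + 3652) = 159/(I*√794 + 3652) = 159/(3652 + I*√794)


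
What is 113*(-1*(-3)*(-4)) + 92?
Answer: -1264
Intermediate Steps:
113*(-1*(-3)*(-4)) + 92 = 113*(3*(-4)) + 92 = 113*(-12) + 92 = -1356 + 92 = -1264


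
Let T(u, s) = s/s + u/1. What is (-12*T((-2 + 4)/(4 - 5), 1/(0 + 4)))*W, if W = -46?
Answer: -552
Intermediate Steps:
T(u, s) = 1 + u (T(u, s) = 1 + u*1 = 1 + u)
(-12*T((-2 + 4)/(4 - 5), 1/(0 + 4)))*W = -12*(1 + (-2 + 4)/(4 - 5))*(-46) = -12*(1 + 2/(-1))*(-46) = -12*(1 + 2*(-1))*(-46) = -12*(1 - 2)*(-46) = -12*(-1)*(-46) = 12*(-46) = -552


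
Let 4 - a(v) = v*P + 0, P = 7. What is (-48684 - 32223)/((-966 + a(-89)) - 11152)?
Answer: 80907/11491 ≈ 7.0409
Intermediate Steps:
a(v) = 4 - 7*v (a(v) = 4 - (v*7 + 0) = 4 - (7*v + 0) = 4 - 7*v)
(-48684 - 32223)/((-966 + a(-89)) - 11152) = (-48684 - 32223)/((-966 + (4 - 7*(-89))) - 11152) = -80907/((-966 + (4 + 623)) - 11152) = -80907/((-966 + 627) - 11152) = -80907/(-339 - 11152) = -80907/(-11491) = -80907*(-1/11491) = 80907/11491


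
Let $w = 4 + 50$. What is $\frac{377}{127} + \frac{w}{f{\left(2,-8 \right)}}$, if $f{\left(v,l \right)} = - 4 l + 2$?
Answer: $\frac{9838}{2159} \approx 4.5567$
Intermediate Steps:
$w = 54$
$f{\left(v,l \right)} = 2 - 4 l$
$\frac{377}{127} + \frac{w}{f{\left(2,-8 \right)}} = \frac{377}{127} + \frac{54}{2 - -32} = 377 \cdot \frac{1}{127} + \frac{54}{2 + 32} = \frac{377}{127} + \frac{54}{34} = \frac{377}{127} + 54 \cdot \frac{1}{34} = \frac{377}{127} + \frac{27}{17} = \frac{9838}{2159}$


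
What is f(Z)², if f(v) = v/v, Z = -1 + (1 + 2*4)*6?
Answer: 1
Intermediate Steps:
Z = 53 (Z = -1 + (1 + 8)*6 = -1 + 9*6 = -1 + 54 = 53)
f(v) = 1
f(Z)² = 1² = 1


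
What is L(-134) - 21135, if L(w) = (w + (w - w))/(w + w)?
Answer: -42269/2 ≈ -21135.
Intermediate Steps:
L(w) = ½ (L(w) = (w + 0)/((2*w)) = w*(1/(2*w)) = ½)
L(-134) - 21135 = ½ - 21135 = -42269/2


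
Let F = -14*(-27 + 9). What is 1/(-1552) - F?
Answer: -391105/1552 ≈ -252.00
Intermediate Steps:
F = 252 (F = -14*(-18) = 252)
1/(-1552) - F = 1/(-1552) - 1*252 = -1/1552 - 252 = -391105/1552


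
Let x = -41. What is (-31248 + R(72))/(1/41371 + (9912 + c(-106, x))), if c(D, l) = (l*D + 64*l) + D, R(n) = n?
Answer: -429927432/158974963 ≈ -2.7044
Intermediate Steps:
c(D, l) = D + 64*l + D*l (c(D, l) = (D*l + 64*l) + D = (64*l + D*l) + D = D + 64*l + D*l)
(-31248 + R(72))/(1/41371 + (9912 + c(-106, x))) = (-31248 + 72)/(1/41371 + (9912 + (-106 + 64*(-41) - 106*(-41)))) = -31176/(1/41371 + (9912 + (-106 - 2624 + 4346))) = -31176/(1/41371 + (9912 + 1616)) = -31176/(1/41371 + 11528) = -31176/476924889/41371 = -31176*41371/476924889 = -429927432/158974963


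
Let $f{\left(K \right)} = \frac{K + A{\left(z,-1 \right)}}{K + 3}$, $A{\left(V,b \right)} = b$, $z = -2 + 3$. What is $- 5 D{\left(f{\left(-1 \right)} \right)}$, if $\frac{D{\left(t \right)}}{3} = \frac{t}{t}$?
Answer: $-15$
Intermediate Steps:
$z = 1$
$f{\left(K \right)} = \frac{-1 + K}{3 + K}$ ($f{\left(K \right)} = \frac{K - 1}{K + 3} = \frac{-1 + K}{3 + K}$)
$D{\left(t \right)} = 3$ ($D{\left(t \right)} = 3 \frac{t}{t} = 3 \cdot 1 = 3$)
$- 5 D{\left(f{\left(-1 \right)} \right)} = \left(-5\right) 3 = -15$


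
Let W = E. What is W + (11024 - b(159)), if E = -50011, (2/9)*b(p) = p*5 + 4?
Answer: -85165/2 ≈ -42583.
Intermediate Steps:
b(p) = 18 + 45*p/2 (b(p) = 9*(p*5 + 4)/2 = 9*(5*p + 4)/2 = 9*(4 + 5*p)/2 = 18 + 45*p/2)
W = -50011
W + (11024 - b(159)) = -50011 + (11024 - (18 + (45/2)*159)) = -50011 + (11024 - (18 + 7155/2)) = -50011 + (11024 - 1*7191/2) = -50011 + (11024 - 7191/2) = -50011 + 14857/2 = -85165/2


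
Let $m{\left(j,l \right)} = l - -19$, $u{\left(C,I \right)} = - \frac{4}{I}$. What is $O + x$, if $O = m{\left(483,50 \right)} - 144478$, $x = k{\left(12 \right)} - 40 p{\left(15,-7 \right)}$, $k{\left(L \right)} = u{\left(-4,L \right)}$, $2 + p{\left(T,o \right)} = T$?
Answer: $- \frac{434788}{3} \approx -1.4493 \cdot 10^{5}$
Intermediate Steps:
$p{\left(T,o \right)} = -2 + T$
$k{\left(L \right)} = - \frac{4}{L}$
$m{\left(j,l \right)} = 19 + l$ ($m{\left(j,l \right)} = l + 19 = 19 + l$)
$x = - \frac{1561}{3}$ ($x = - \frac{4}{12} - 40 \left(-2 + 15\right) = \left(-4\right) \frac{1}{12} - 520 = - \frac{1}{3} - 520 = - \frac{1561}{3} \approx -520.33$)
$O = -144409$ ($O = \left(19 + 50\right) - 144478 = 69 - 144478 = -144409$)
$O + x = -144409 - \frac{1561}{3} = - \frac{434788}{3}$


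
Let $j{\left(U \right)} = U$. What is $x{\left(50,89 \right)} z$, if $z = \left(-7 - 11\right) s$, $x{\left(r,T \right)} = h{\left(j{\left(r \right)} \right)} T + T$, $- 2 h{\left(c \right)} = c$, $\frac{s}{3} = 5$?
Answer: $576720$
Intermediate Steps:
$s = 15$ ($s = 3 \cdot 5 = 15$)
$h{\left(c \right)} = - \frac{c}{2}$
$x{\left(r,T \right)} = T - \frac{T r}{2}$ ($x{\left(r,T \right)} = - \frac{r}{2} T + T = - \frac{T r}{2} + T = T - \frac{T r}{2}$)
$z = -270$ ($z = \left(-7 - 11\right) 15 = \left(-18\right) 15 = -270$)
$x{\left(50,89 \right)} z = \frac{1}{2} \cdot 89 \left(2 - 50\right) \left(-270\right) = \frac{1}{2} \cdot 89 \left(-48\right) \left(-270\right) = \left(-2136\right) \left(-270\right) = 576720$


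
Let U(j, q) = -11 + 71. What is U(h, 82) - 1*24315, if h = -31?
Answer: -24255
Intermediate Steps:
U(j, q) = 60
U(h, 82) - 1*24315 = 60 - 1*24315 = 60 - 24315 = -24255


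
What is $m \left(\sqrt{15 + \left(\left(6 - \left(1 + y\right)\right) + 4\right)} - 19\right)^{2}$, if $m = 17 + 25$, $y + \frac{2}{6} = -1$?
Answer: $16226 - 1064 \sqrt{57} \approx 8193.0$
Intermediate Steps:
$y = - \frac{4}{3}$ ($y = - \frac{1}{3} - 1 = - \frac{4}{3} \approx -1.3333$)
$m = 42$
$m \left(\sqrt{15 + \left(\left(6 - \left(1 + y\right)\right) + 4\right)} - 19\right)^{2} = 42 \left(\sqrt{15 + \left(\left(6 - - \frac{1}{3}\right) + 4\right)} - 19\right)^{2} = 42 \left(\sqrt{15 + \left(\left(6 + \left(-1 + \frac{4}{3}\right)\right) + 4\right)} - 19\right)^{2} = 42 \left(\sqrt{15 + \left(\left(6 + \frac{1}{3}\right) + 4\right)} - 19\right)^{2} = 42 \left(\sqrt{15 + \left(\frac{19}{3} + 4\right)} - 19\right)^{2} = 42 \left(\sqrt{15 + \frac{31}{3}} - 19\right)^{2} = 42 \left(\sqrt{\frac{76}{3}} - 19\right)^{2} = 42 \left(\frac{2 \sqrt{57}}{3} - 19\right)^{2} = 42 \left(-19 + \frac{2 \sqrt{57}}{3}\right)^{2}$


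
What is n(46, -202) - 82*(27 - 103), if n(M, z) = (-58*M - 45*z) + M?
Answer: 12700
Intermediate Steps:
n(M, z) = -57*M - 45*z
n(46, -202) - 82*(27 - 103) = (-57*46 - 45*(-202)) - 82*(27 - 103) = (-2622 + 9090) - 82*(-76) = 6468 + 6232 = 12700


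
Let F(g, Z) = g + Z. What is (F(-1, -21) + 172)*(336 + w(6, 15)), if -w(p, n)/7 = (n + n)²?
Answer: -894600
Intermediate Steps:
F(g, Z) = Z + g
w(p, n) = -28*n² (w(p, n) = -7*(n + n)² = -7*4*n² = -28*n²)
(F(-1, -21) + 172)*(336 + w(6, 15)) = ((-21 - 1) + 172)*(336 - 28*15²) = (-22 + 172)*(336 - 28*225) = 150*(336 - 6300) = 150*(-5964) = -894600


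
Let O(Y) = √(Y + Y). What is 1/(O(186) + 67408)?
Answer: 16852/1135959523 - √93/2271919046 ≈ 1.4831e-5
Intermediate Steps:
O(Y) = √2*√Y (O(Y) = √(2*Y) = √2*√Y)
1/(O(186) + 67408) = 1/(√2*√186 + 67408) = 1/(2*√93 + 67408) = 1/(67408 + 2*√93)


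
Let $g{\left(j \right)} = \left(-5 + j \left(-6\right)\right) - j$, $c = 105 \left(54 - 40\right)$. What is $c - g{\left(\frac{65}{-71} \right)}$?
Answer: $\frac{104270}{71} \approx 1468.6$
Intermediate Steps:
$c = 1470$ ($c = 105 \cdot 14 = 1470$)
$g{\left(j \right)} = -5 - 7 j$ ($g{\left(j \right)} = \left(-5 - 6 j\right) - j = -5 - 7 j$)
$c - g{\left(\frac{65}{-71} \right)} = 1470 - \left(-5 - 7 \frac{65}{-71}\right) = 1470 - \left(-5 - 7 \cdot 65 \left(- \frac{1}{71}\right)\right) = 1470 - \left(-5 - - \frac{455}{71}\right) = 1470 - \left(-5 + \frac{455}{71}\right) = 1470 - \frac{100}{71} = \frac{104270}{71}$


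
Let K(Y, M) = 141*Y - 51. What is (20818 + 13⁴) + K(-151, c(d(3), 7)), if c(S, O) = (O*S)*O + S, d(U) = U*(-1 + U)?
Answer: 28037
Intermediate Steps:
c(S, O) = S + S*O² (c(S, O) = S*O² + S = S + S*O²)
K(Y, M) = -51 + 141*Y
(20818 + 13⁴) + K(-151, c(d(3), 7)) = (20818 + 13⁴) + (-51 + 141*(-151)) = (20818 + 28561) + (-51 - 21291) = 49379 - 21342 = 28037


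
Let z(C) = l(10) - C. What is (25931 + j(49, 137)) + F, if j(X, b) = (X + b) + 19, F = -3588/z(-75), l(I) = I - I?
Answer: 652204/25 ≈ 26088.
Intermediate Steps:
l(I) = 0
z(C) = -C (z(C) = 0 - C = -C)
F = -1196/25 (F = -3588/((-1*(-75))) = -3588/75 = -3588*1/75 = -1196/25 ≈ -47.840)
j(X, b) = 19 + X + b
(25931 + j(49, 137)) + F = (25931 + (19 + 49 + 137)) - 1196/25 = (25931 + 205) - 1196/25 = 26136 - 1196/25 = 652204/25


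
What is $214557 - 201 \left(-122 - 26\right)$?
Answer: $244305$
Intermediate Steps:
$214557 - 201 \left(-122 - 26\right) = 214557 - -29748 = 214557 + 29748 = 244305$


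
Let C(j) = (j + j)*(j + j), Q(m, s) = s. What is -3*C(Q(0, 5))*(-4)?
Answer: 1200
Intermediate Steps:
C(j) = 4*j² (C(j) = (2*j)*(2*j) = 4*j²)
-3*C(Q(0, 5))*(-4) = -12*5²*(-4) = -12*25*(-4) = -3*100*(-4) = -300*(-4) = 1200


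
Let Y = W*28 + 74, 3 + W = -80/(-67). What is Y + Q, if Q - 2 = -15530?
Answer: -1038806/67 ≈ -15505.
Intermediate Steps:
Q = -15528 (Q = 2 - 15530 = -15528)
W = -121/67 (W = -3 - 80/(-67) = -3 - 80*(-1/67) = -3 + 80/67 = -121/67 ≈ -1.8060)
Y = 1570/67 (Y = -121/67*28 + 74 = -3388/67 + 74 = 1570/67 ≈ 23.433)
Y + Q = 1570/67 - 15528 = -1038806/67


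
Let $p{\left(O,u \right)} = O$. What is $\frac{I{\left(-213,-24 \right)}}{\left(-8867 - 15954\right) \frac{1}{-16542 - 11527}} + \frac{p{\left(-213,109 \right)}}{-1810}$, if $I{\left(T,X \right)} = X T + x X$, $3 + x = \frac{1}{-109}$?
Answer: $\frac{28709403510357}{4896935090} \approx 5862.7$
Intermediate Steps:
$x = - \frac{328}{109}$ ($x = -3 + \frac{1}{-109} = -3 - \frac{1}{109} = - \frac{328}{109} \approx -3.0092$)
$I{\left(T,X \right)} = - \frac{328 X}{109} + T X$ ($I{\left(T,X \right)} = X T - \frac{328 X}{109} = T X - \frac{328 X}{109} = - \frac{328 X}{109} + T X$)
$\frac{I{\left(-213,-24 \right)}}{\left(-8867 - 15954\right) \frac{1}{-16542 - 11527}} + \frac{p{\left(-213,109 \right)}}{-1810} = \frac{\frac{1}{109} \left(-24\right) \left(-328 + 109 \left(-213\right)\right)}{\left(-8867 - 15954\right) \frac{1}{-16542 - 11527}} - \frac{213}{-1810} = \frac{\frac{1}{109} \left(-24\right) \left(-328 - 23217\right)}{\left(-24821\right) \frac{1}{-28069}} - - \frac{213}{1810} = \frac{\frac{1}{109} \left(-24\right) \left(-23545\right)}{\left(-24821\right) \left(- \frac{1}{28069}\right)} + \frac{213}{1810} = \frac{565080}{109 \cdot \frac{24821}{28069}} + \frac{213}{1810} = \frac{565080}{109} \cdot \frac{28069}{24821} + \frac{213}{1810} = \frac{15861230520}{2705489} + \frac{213}{1810} = \frac{28709403510357}{4896935090}$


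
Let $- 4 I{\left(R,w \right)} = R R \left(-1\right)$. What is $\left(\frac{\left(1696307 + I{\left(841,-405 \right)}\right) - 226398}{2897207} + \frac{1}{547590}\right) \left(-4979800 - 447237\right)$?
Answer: $- \frac{9787502404163356873}{3172963162260} \approx -3.0847 \cdot 10^{6}$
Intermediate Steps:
$I{\left(R,w \right)} = \frac{R^{2}}{4}$ ($I{\left(R,w \right)} = - \frac{R R \left(-1\right)}{4} = - \frac{R^{2} \left(-1\right)}{4} = - \frac{\left(-1\right) R^{2}}{4} = \frac{R^{2}}{4}$)
$\left(\frac{\left(1696307 + I{\left(841,-405 \right)}\right) - 226398}{2897207} + \frac{1}{547590}\right) \left(-4979800 - 447237\right) = \left(\frac{\left(1696307 + \frac{841^{2}}{4}\right) - 226398}{2897207} + \frac{1}{547590}\right) \left(-4979800 - 447237\right) = \left(\left(\left(1696307 + \frac{1}{4} \cdot 707281\right) - 226398\right) \frac{1}{2897207} + \frac{1}{547590}\right) \left(-5427037\right) = \left(\left(\left(1696307 + \frac{707281}{4}\right) - 226398\right) \frac{1}{2897207} + \frac{1}{547590}\right) \left(-5427037\right) = \left(\left(\frac{7492509}{4} - 226398\right) \frac{1}{2897207} + \frac{1}{547590}\right) \left(-5427037\right) = \left(\frac{6586917}{4} \cdot \frac{1}{2897207} + \frac{1}{547590}\right) \left(-5427037\right) = \left(\frac{6586917}{11588828} + \frac{1}{547590}\right) \left(-5427037\right) = \frac{1803470734429}{3172963162260} \left(-5427037\right) = - \frac{9787502404163356873}{3172963162260}$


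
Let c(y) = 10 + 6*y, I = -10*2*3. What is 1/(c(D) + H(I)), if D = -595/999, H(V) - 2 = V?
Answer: -333/17174 ≈ -0.019390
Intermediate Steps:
I = -60 (I = -20*3 = -60)
H(V) = 2 + V
D = -595/999 (D = -595*1/999 = -595/999 ≈ -0.59560)
1/(c(D) + H(I)) = 1/((10 + 6*(-595/999)) + (2 - 60)) = 1/((10 - 1190/333) - 58) = 1/(2140/333 - 58) = 1/(-17174/333) = -333/17174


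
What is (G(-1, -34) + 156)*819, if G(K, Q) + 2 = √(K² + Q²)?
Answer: 126126 + 819*√1157 ≈ 1.5398e+5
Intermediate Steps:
G(K, Q) = -2 + √(K² + Q²)
(G(-1, -34) + 156)*819 = ((-2 + √((-1)² + (-34)²)) + 156)*819 = ((-2 + √(1 + 1156)) + 156)*819 = ((-2 + √1157) + 156)*819 = (154 + √1157)*819 = 126126 + 819*√1157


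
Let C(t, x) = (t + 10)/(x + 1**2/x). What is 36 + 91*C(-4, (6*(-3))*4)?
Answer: 147348/5185 ≈ 28.418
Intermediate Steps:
C(t, x) = (10 + t)/(x + 1/x)
36 + 91*C(-4, (6*(-3))*4) = 36 + 91*(((6*(-3))*4)*(10 - 4)/(1 + ((6*(-3))*4)**2)) = 36 + 91*(-18*4*6/(1 + (-18*4)**2)) = 36 + 91*(-72*6/(1 + (-72)**2)) = 36 + 91*(-72*6/(1 + 5184)) = 36 + 91*(-72*6/5185) = 36 + 91*(-72*1/5185*6) = 36 + 91*(-432/5185) = 36 - 39312/5185 = 147348/5185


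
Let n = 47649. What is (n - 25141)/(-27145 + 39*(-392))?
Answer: -22508/42433 ≈ -0.53044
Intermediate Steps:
(n - 25141)/(-27145 + 39*(-392)) = (47649 - 25141)/(-27145 + 39*(-392)) = 22508/(-27145 - 15288) = 22508/(-42433) = 22508*(-1/42433) = -22508/42433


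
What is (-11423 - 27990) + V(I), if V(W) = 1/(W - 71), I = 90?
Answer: -748846/19 ≈ -39413.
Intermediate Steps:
V(W) = 1/(-71 + W)
(-11423 - 27990) + V(I) = (-11423 - 27990) + 1/(-71 + 90) = -39413 + 1/19 = -748846/19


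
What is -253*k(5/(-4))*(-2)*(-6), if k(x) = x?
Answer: 3795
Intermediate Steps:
-253*k(5/(-4))*(-2)*(-6) = -253*(5/(-4))*(-2)*(-6) = -253*(5*(-¼))*(-2)*(-6) = -253*(-5/4*(-2))*(-6) = -1265*(-6)/2 = -253*(-15) = 3795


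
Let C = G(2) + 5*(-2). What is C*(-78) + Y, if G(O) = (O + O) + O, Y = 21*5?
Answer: 417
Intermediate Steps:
Y = 105
G(O) = 3*O (G(O) = 2*O + O = 3*O)
C = -4 (C = 3*2 + 5*(-2) = 6 - 10 = -4)
C*(-78) + Y = -4*(-78) + 105 = 312 + 105 = 417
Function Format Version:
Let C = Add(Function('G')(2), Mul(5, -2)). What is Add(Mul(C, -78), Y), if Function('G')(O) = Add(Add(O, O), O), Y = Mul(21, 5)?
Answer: 417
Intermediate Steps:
Y = 105
Function('G')(O) = Mul(3, O) (Function('G')(O) = Add(Mul(2, O), O) = Mul(3, O))
C = -4 (C = Add(Mul(3, 2), Mul(5, -2)) = Add(6, -10) = -4)
Add(Mul(C, -78), Y) = Add(Mul(-4, -78), 105) = Add(312, 105) = 417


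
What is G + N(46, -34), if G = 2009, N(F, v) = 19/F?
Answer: 92433/46 ≈ 2009.4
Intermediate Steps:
G + N(46, -34) = 2009 + 19/46 = 92433/46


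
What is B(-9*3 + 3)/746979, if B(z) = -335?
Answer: -335/746979 ≈ -0.00044847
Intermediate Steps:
B(-9*3 + 3)/746979 = -335/746979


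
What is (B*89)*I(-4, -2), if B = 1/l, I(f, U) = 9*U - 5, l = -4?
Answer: 2047/4 ≈ 511.75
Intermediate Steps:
I(f, U) = -5 + 9*U
B = -¼ (B = 1/(-4) = -¼ ≈ -0.25000)
(B*89)*I(-4, -2) = (-¼*89)*(-5 + 9*(-2)) = -89*(-5 - 18)/4 = -89/4*(-23) = 2047/4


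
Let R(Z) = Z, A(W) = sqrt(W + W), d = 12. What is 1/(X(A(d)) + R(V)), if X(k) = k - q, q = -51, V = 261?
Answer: 13/4055 - sqrt(6)/48660 ≈ 0.0031556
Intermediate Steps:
A(W) = sqrt(2)*sqrt(W) (A(W) = sqrt(2*W) = sqrt(2)*sqrt(W))
X(k) = 51 + k (X(k) = k - 1*(-51) = k + 51 = 51 + k)
1/(X(A(d)) + R(V)) = 1/((51 + sqrt(2)*sqrt(12)) + 261) = 1/((51 + sqrt(2)*(2*sqrt(3))) + 261) = 1/((51 + 2*sqrt(6)) + 261) = 1/(312 + 2*sqrt(6))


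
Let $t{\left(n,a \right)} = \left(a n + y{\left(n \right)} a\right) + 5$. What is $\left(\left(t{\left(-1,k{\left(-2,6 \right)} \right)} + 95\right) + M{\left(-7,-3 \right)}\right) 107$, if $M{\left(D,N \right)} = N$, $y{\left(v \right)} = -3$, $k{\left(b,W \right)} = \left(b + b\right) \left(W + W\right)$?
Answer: $30923$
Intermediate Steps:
$k{\left(b,W \right)} = 4 W b$ ($k{\left(b,W \right)} = 2 b 2 W = 4 W b$)
$t{\left(n,a \right)} = 5 - 3 a + a n$ ($t{\left(n,a \right)} = \left(a n - 3 a\right) + 5 = \left(- 3 a + a n\right) + 5 = 5 - 3 a + a n$)
$\left(\left(t{\left(-1,k{\left(-2,6 \right)} \right)} + 95\right) + M{\left(-7,-3 \right)}\right) 107 = \left(\left(\left(5 - 3 \cdot 4 \cdot 6 \left(-2\right) + 4 \cdot 6 \left(-2\right) \left(-1\right)\right) + 95\right) - 3\right) 107 = \left(\left(\left(5 - -144 - -48\right) + 95\right) - 3\right) 107 = \left(\left(\left(5 + 144 + 48\right) + 95\right) - 3\right) 107 = \left(\left(197 + 95\right) - 3\right) 107 = \left(292 - 3\right) 107 = 289 \cdot 107 = 30923$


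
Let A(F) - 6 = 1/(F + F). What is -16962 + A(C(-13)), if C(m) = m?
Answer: -440857/26 ≈ -16956.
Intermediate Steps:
A(F) = 6 + 1/(2*F) (A(F) = 6 + 1/(F + F) = 6 + 1/(2*F))
-16962 + A(C(-13)) = -16962 + (6 + (½)/(-13)) = -16962 + (6 + (½)*(-1/13)) = -16962 + (6 - 1/26) = -16962 + 155/26 = -440857/26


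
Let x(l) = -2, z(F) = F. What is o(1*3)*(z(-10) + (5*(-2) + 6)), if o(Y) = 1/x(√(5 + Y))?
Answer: 7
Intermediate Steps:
o(Y) = -½ (o(Y) = 1/(-2) = -½)
o(1*3)*(z(-10) + (5*(-2) + 6)) = -(-10 + (5*(-2) + 6))/2 = -(-10 + (-10 + 6))/2 = -(-10 - 4)/2 = -½*(-14) = 7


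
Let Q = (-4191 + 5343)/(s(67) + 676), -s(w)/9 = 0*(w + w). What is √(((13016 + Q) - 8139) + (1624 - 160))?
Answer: √1071917/13 ≈ 79.641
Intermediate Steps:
s(w) = 0 (s(w) = -0*(w + w) = -0*2*w = -9*0 = 0)
Q = 288/169 (Q = (-4191 + 5343)/(0 + 676) = 1152/676 = 1152*(1/676) = 288/169 ≈ 1.7041)
√(((13016 + Q) - 8139) + (1624 - 160)) = √(((13016 + 288/169) - 8139) + (1624 - 160)) = √((2199992/169 - 8139) + 1464) = √(824501/169 + 1464) = √(1071917/169) = √1071917/13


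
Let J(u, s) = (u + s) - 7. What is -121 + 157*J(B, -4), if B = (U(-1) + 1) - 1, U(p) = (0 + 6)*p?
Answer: -2790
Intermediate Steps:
U(p) = 6*p
B = -6 (B = (6*(-1) + 1) - 1 = (-6 + 1) - 1 = -5 - 1 = -6)
J(u, s) = -7 + s + u (J(u, s) = (s + u) - 7 = -7 + s + u)
-121 + 157*J(B, -4) = -121 + 157*(-7 - 4 - 6) = -121 + 157*(-17) = -121 - 2669 = -2790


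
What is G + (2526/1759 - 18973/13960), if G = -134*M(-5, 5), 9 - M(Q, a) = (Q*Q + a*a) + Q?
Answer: 118458296813/24555640 ≈ 4824.1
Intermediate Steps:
M(Q, a) = 9 - Q - Q**2 - a**2 (M(Q, a) = 9 - ((Q*Q + a*a) + Q) = 9 - ((Q**2 + a**2) + Q) = 9 - (Q + Q**2 + a**2) = 9 + (-Q - Q**2 - a**2) = 9 - Q - Q**2 - a**2)
G = 4824 (G = -134*(9 - 1*(-5) - 1*(-5)**2 - 1*5**2) = -134*(9 + 5 - 1*25 - 1*25) = -134*(9 + 5 - 25 - 25) = -134*(-36) = 4824)
G + (2526/1759 - 18973/13960) = 4824 + (2526/1759 - 18973/13960) = 4824 + 1889453/24555640 = 118458296813/24555640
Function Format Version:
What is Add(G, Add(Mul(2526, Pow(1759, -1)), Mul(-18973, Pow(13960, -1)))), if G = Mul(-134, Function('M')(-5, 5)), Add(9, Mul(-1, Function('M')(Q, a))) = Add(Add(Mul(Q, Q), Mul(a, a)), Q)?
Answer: Rational(118458296813, 24555640) ≈ 4824.1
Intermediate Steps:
Function('M')(Q, a) = Add(9, Mul(-1, Q), Mul(-1, Pow(Q, 2)), Mul(-1, Pow(a, 2))) (Function('M')(Q, a) = Add(9, Mul(-1, Add(Add(Mul(Q, Q), Mul(a, a)), Q))) = Add(9, Mul(-1, Add(Add(Pow(Q, 2), Pow(a, 2)), Q))) = Add(9, Mul(-1, Add(Q, Pow(Q, 2), Pow(a, 2)))) = Add(9, Add(Mul(-1, Q), Mul(-1, Pow(Q, 2)), Mul(-1, Pow(a, 2)))) = Add(9, Mul(-1, Q), Mul(-1, Pow(Q, 2)), Mul(-1, Pow(a, 2))))
G = 4824 (G = Mul(-134, Add(9, Mul(-1, -5), Mul(-1, Pow(-5, 2)), Mul(-1, Pow(5, 2)))) = Mul(-134, Add(9, 5, Mul(-1, 25), Mul(-1, 25))) = Mul(-134, Add(9, 5, -25, -25)) = Mul(-134, -36) = 4824)
Add(G, Add(Mul(2526, Pow(1759, -1)), Mul(-18973, Pow(13960, -1)))) = Add(4824, Add(Mul(2526, Pow(1759, -1)), Mul(-18973, Pow(13960, -1)))) = Add(4824, Add(Mul(2526, Rational(1, 1759)), Mul(-18973, Rational(1, 13960)))) = Add(4824, Add(Rational(2526, 1759), Rational(-18973, 13960))) = Add(4824, Rational(1889453, 24555640)) = Rational(118458296813, 24555640)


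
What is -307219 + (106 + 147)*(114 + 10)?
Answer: -275847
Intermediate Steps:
-307219 + (106 + 147)*(114 + 10) = -307219 + 253*124 = -307219 + 31372 = -275847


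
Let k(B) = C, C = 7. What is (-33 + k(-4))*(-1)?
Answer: 26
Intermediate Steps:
k(B) = 7
(-33 + k(-4))*(-1) = (-33 + 7)*(-1) = -26*(-1) = 26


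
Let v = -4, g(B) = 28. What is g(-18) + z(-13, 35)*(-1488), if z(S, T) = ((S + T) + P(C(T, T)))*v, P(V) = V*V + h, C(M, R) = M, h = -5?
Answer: 7392412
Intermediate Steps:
P(V) = -5 + V**2 (P(V) = V*V - 5 = V**2 - 5 = -5 + V**2)
z(S, T) = 20 - 4*S - 4*T - 4*T**2 (z(S, T) = ((S + T) + (-5 + T**2))*(-4) = (-5 + S + T + T**2)*(-4) = 20 - 4*S - 4*T - 4*T**2)
g(-18) + z(-13, 35)*(-1488) = 28 + (20 - 4*(-13) - 4*35 - 4*35**2)*(-1488) = 28 + (20 + 52 - 140 - 4*1225)*(-1488) = 28 + (20 + 52 - 140 - 4900)*(-1488) = 28 - 4968*(-1488) = 28 + 7392384 = 7392412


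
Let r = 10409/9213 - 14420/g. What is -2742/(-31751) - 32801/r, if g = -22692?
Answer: -6048028360406975/325494042958 ≈ -18581.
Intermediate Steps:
r = 10251458/5807261 (r = 10409/9213 - 14420/(-22692) = 10409*(1/9213) - 14420*(-1/22692) = 10409/9213 + 3605/5673 = 10251458/5807261 ≈ 1.7653)
-2742/(-31751) - 32801/r = -2742/(-31751) - 32801/10251458/5807261 = -2742*(-1/31751) - 32801*5807261/10251458 = 2742/31751 - 190483968061/10251458 = -6048028360406975/325494042958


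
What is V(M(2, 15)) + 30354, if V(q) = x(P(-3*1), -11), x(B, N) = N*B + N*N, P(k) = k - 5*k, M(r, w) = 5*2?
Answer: 30343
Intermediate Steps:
M(r, w) = 10
P(k) = -4*k
x(B, N) = N**2 + B*N (x(B, N) = B*N + N**2 = N**2 + B*N)
V(q) = -11 (V(q) = -11*(-(-12) - 11) = -11*(-4*(-3) - 11) = -11*(12 - 11) = -11*1 = -11)
V(M(2, 15)) + 30354 = -11 + 30354 = 30343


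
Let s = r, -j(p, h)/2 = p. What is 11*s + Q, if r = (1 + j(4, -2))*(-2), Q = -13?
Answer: 141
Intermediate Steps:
j(p, h) = -2*p
r = 14 (r = (1 - 2*4)*(-2) = (1 - 8)*(-2) = -7*(-2) = 14)
s = 14
11*s + Q = 11*14 - 13 = 154 - 13 = 141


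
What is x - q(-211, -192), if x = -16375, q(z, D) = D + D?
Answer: -15991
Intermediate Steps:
q(z, D) = 2*D
x - q(-211, -192) = -16375 - 2*(-192) = -16375 - 1*(-384) = -16375 + 384 = -15991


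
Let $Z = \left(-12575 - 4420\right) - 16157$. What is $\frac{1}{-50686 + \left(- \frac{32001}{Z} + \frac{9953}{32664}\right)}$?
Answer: $- \frac{135359616}{6860665591261} \approx -1.973 \cdot 10^{-5}$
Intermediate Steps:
$Z = -33152$ ($Z = -16995 - 16157 = -33152$)
$\frac{1}{-50686 + \left(- \frac{32001}{Z} + \frac{9953}{32664}\right)} = \frac{1}{-50686 + \left(- \frac{32001}{-33152} + \frac{9953}{32664}\right)} = \frac{1}{-50686 + \left(\left(-32001\right) \left(- \frac{1}{33152}\right) + 9953 \cdot \frac{1}{32664}\right)} = \frac{1}{-50686 + \left(\frac{32001}{33152} + \frac{9953}{32664}\right)} = \frac{1}{-50686 + \frac{171905315}{135359616}} = \frac{1}{- \frac{6860665591261}{135359616}} = - \frac{135359616}{6860665591261}$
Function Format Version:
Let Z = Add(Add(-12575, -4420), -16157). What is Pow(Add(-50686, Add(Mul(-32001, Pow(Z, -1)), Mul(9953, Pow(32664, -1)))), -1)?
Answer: Rational(-135359616, 6860665591261) ≈ -1.9730e-5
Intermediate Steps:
Z = -33152 (Z = Add(-16995, -16157) = -33152)
Pow(Add(-50686, Add(Mul(-32001, Pow(Z, -1)), Mul(9953, Pow(32664, -1)))), -1) = Pow(Add(-50686, Add(Mul(-32001, Pow(-33152, -1)), Mul(9953, Pow(32664, -1)))), -1) = Pow(Add(-50686, Add(Mul(-32001, Rational(-1, 33152)), Mul(9953, Rational(1, 32664)))), -1) = Pow(Add(-50686, Add(Rational(32001, 33152), Rational(9953, 32664))), -1) = Pow(Add(-50686, Rational(171905315, 135359616)), -1) = Pow(Rational(-6860665591261, 135359616), -1) = Rational(-135359616, 6860665591261)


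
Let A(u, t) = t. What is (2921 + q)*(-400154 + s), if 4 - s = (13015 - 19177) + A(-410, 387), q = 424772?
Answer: -168671426875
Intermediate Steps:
s = 5779 (s = 4 - ((13015 - 19177) + 387) = 4 - (-6162 + 387) = 4 - 1*(-5775) = 4 + 5775 = 5779)
(2921 + q)*(-400154 + s) = (2921 + 424772)*(-400154 + 5779) = 427693*(-394375) = -168671426875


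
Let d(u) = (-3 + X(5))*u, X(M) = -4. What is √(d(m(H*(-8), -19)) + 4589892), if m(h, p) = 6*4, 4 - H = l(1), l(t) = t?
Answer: 2*√1147431 ≈ 2142.4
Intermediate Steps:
H = 3 (H = 4 - 1*1 = 4 - 1 = 3)
m(h, p) = 24
d(u) = -7*u (d(u) = (-3 - 4)*u = -7*u)
√(d(m(H*(-8), -19)) + 4589892) = √(-7*24 + 4589892) = √(-168 + 4589892) = √4589724 = 2*√1147431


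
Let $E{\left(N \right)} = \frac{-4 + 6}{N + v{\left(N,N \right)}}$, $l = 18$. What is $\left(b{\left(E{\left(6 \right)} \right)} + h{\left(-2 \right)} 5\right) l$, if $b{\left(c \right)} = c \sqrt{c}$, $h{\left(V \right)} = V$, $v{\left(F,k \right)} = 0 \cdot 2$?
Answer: $-180 + 2 \sqrt{3} \approx -176.54$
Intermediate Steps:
$v{\left(F,k \right)} = 0$
$E{\left(N \right)} = \frac{2}{N}$ ($E{\left(N \right)} = \frac{-4 + 6}{N + 0} = \frac{2}{N}$)
$b{\left(c \right)} = c^{\frac{3}{2}}$
$\left(b{\left(E{\left(6 \right)} \right)} + h{\left(-2 \right)} 5\right) l = \left(\left(\frac{2}{6}\right)^{\frac{3}{2}} - 10\right) 18 = \left(\left(2 \cdot \frac{1}{6}\right)^{\frac{3}{2}} - 10\right) 18 = \left(\left(\frac{1}{3}\right)^{\frac{3}{2}} - 10\right) 18 = \left(\frac{\sqrt{3}}{9} - 10\right) 18 = \left(-10 + \frac{\sqrt{3}}{9}\right) 18 = -180 + 2 \sqrt{3}$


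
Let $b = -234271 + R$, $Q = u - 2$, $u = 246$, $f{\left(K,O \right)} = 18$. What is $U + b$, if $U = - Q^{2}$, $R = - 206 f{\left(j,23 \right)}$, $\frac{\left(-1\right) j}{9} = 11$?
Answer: $-297515$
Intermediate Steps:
$j = -99$ ($j = \left(-9\right) 11 = -99$)
$R = -3708$ ($R = \left(-206\right) 18 = -3708$)
$Q = 244$ ($Q = 246 - 2 = 244$)
$b = -237979$ ($b = -234271 - 3708 = -237979$)
$U = -59536$ ($U = - 244^{2} = \left(-1\right) 59536 = -59536$)
$U + b = -59536 - 237979 = -297515$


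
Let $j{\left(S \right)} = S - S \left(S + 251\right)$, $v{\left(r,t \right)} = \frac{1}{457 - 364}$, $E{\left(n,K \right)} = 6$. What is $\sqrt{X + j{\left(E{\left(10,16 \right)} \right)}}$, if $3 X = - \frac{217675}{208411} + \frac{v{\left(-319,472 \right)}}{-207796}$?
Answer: $\frac{5 i \sqrt{249213279573707089094739103}}{2013774205254} \approx 39.196 i$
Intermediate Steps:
$v{\left(r,t \right)} = \frac{1}{93}$
$j{\left(S \right)} = S - S \left(251 + S\right)$
$X = - \frac{4206575678311}{12082645231524}$ ($X = \frac{- \frac{217675}{208411} + \frac{1}{93 \left(-207796\right)}}{3} = \frac{\left(-217675\right) \frac{1}{208411} + \frac{1}{93} \left(- \frac{1}{207796}\right)}{3} = \frac{- \frac{217675}{208411} - \frac{1}{19325028}}{3} = \frac{1}{3} \left(- \frac{4206575678311}{4027548410508}\right) = - \frac{4206575678311}{12082645231524} \approx -0.34815$)
$\sqrt{X + j{\left(E{\left(10,16 \right)} \right)}} = \sqrt{- \frac{4206575678311}{12082645231524} - 6 \left(250 + 6\right)} = \sqrt{- \frac{4206575678311}{12082645231524} - 6 \cdot 256} = \sqrt{- \frac{4206575678311}{12082645231524} - 1536} = \sqrt{- \frac{18563149651299175}{12082645231524}} = \frac{5 i \sqrt{249213279573707089094739103}}{2013774205254}$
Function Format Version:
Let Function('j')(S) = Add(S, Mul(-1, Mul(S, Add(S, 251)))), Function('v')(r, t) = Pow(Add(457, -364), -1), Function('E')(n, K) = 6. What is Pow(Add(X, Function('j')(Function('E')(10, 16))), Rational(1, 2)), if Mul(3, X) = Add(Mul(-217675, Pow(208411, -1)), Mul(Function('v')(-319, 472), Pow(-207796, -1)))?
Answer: Mul(Rational(5, 2013774205254), I, Pow(249213279573707089094739103, Rational(1, 2))) ≈ Mul(39.196, I)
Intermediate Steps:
Function('v')(r, t) = Rational(1, 93) (Function('v')(r, t) = Pow(93, -1) = Rational(1, 93))
Function('j')(S) = Add(S, Mul(-1, S, Add(251, S))) (Function('j')(S) = Add(S, Mul(-1, Mul(S, Add(251, S)))) = Add(S, Mul(-1, S, Add(251, S))))
X = Rational(-4206575678311, 12082645231524) (X = Mul(Rational(1, 3), Add(Mul(-217675, Pow(208411, -1)), Mul(Rational(1, 93), Pow(-207796, -1)))) = Mul(Rational(1, 3), Add(Mul(-217675, Rational(1, 208411)), Mul(Rational(1, 93), Rational(-1, 207796)))) = Mul(Rational(1, 3), Add(Rational(-217675, 208411), Rational(-1, 19325028))) = Mul(Rational(1, 3), Rational(-4206575678311, 4027548410508)) = Rational(-4206575678311, 12082645231524) ≈ -0.34815)
Pow(Add(X, Function('j')(Function('E')(10, 16))), Rational(1, 2)) = Pow(Add(Rational(-4206575678311, 12082645231524), Mul(-1, 6, Add(250, 6))), Rational(1, 2)) = Pow(Add(Rational(-4206575678311, 12082645231524), Mul(-1, 6, 256)), Rational(1, 2)) = Pow(Add(Rational(-4206575678311, 12082645231524), -1536), Rational(1, 2)) = Pow(Rational(-18563149651299175, 12082645231524), Rational(1, 2)) = Mul(Rational(5, 2013774205254), I, Pow(249213279573707089094739103, Rational(1, 2)))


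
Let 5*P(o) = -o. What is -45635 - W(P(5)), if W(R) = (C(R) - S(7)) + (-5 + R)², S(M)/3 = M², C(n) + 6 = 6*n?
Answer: -45512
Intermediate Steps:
C(n) = -6 + 6*n
S(M) = 3*M²
P(o) = -o/5 (P(o) = (-o)/5 = -o/5)
W(R) = -153 + (-5 + R)² + 6*R (W(R) = ((-6 + 6*R) - 3*7²) + (-5 + R)² = ((-6 + 6*R) - 3*49) + (-5 + R)² = ((-6 + 6*R) - 1*147) + (-5 + R)² = ((-6 + 6*R) - 147) + (-5 + R)² = (-153 + 6*R) + (-5 + R)² = -153 + (-5 + R)² + 6*R)
-45635 - W(P(5)) = -45635 - (-128 + (-⅕*5)² - (-4)*5/5) = -45635 - (-128 + (-1)² - 4*(-1)) = -45635 - (-128 + 1 + 4) = -45635 - 1*(-123) = -45635 + 123 = -45512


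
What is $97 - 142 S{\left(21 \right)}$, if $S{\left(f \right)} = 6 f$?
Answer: $-17795$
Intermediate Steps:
$97 - 142 S{\left(21 \right)} = 97 - 142 \cdot 6 \cdot 21 = 97 - 17892 = -17795$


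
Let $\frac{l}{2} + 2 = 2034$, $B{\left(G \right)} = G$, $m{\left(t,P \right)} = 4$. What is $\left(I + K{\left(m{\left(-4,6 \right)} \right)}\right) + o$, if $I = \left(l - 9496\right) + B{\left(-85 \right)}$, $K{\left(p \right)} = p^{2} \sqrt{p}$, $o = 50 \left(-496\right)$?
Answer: $-30285$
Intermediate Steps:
$l = 4064$ ($l = -4 + 2 \cdot 2034 = -4 + 4068 = 4064$)
$o = -24800$
$K{\left(p \right)} = p^{\frac{5}{2}}$
$I = -5517$ ($I = \left(4064 - 9496\right) - 85 = -5432 - 85 = -5517$)
$\left(I + K{\left(m{\left(-4,6 \right)} \right)}\right) + o = \left(-5517 + 4^{\frac{5}{2}}\right) - 24800 = \left(-5517 + 32\right) - 24800 = -5485 - 24800 = -30285$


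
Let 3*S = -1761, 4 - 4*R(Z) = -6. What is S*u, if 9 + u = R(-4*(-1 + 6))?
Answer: 7631/2 ≈ 3815.5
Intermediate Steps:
R(Z) = 5/2 (R(Z) = 1 - ¼*(-6) = 1 + 3/2 = 5/2)
u = -13/2 (u = -9 + 5/2 = -13/2 ≈ -6.5000)
S = -587 (S = (⅓)*(-1761) = -587)
S*u = -587*(-13/2) = 7631/2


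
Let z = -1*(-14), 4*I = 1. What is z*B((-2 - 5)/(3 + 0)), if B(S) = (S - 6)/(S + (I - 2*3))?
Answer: 1400/97 ≈ 14.433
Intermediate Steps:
I = ¼ (I = (¼)*1 = ¼ ≈ 0.25000)
B(S) = (-6 + S)/(-23/4 + S) (B(S) = (S - 6)/(S + (¼ - 2*3)) = (-6 + S)/(S + (¼ - 6)) = (-6 + S)/(S - 23/4) = (-6 + S)/(-23/4 + S))
z = 14
z*B((-2 - 5)/(3 + 0)) = 14*(4*(-6 + (-2 - 5)/(3 + 0))/(-23 + 4*((-2 - 5)/(3 + 0)))) = 14*(4*(-6 - 7/3)/(-23 + 4*(-7/3))) = 14*(4*(-25/3)/(-23 - 28/3)) = 14*(4*(-25/3)/(-97/3)) = 14*(4*(-3/97)*(-25/3)) = 14*(100/97) = 1400/97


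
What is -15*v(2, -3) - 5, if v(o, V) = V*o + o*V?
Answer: 175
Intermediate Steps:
v(o, V) = 2*V*o (v(o, V) = V*o + V*o = 2*V*o)
-15*v(2, -3) - 5 = -30*(-3)*2 - 5 = -15*(-12) - 5 = 180 - 5 = 175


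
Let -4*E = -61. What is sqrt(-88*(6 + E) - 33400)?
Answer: I*sqrt(35270) ≈ 187.8*I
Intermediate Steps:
E = 61/4 (E = -1/4*(-61) = 61/4 ≈ 15.250)
sqrt(-88*(6 + E) - 33400) = sqrt(-88*(6 + 61/4) - 33400) = sqrt(-88*85/4 - 33400) = sqrt(-1870 - 33400) = sqrt(-35270) = I*sqrt(35270)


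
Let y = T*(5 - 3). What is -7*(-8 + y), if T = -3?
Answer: 98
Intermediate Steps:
y = -6 (y = -3*(5 - 3) = -3*2 = -6)
-7*(-8 + y) = -7*(-8 - 6) = -7*(-14) = 98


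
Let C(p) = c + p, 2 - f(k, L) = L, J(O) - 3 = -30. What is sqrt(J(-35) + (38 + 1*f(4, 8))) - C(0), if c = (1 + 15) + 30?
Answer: -46 + sqrt(5) ≈ -43.764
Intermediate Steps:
J(O) = -27 (J(O) = 3 - 30 = -27)
f(k, L) = 2 - L
c = 46 (c = 16 + 30 = 46)
C(p) = 46 + p
sqrt(J(-35) + (38 + 1*f(4, 8))) - C(0) = sqrt(-27 + (38 + 1*(2 - 1*8))) - (46 + 0) = sqrt(-27 + (38 + 1*(2 - 8))) - 1*46 = sqrt(-27 + (38 + 1*(-6))) - 46 = sqrt(-27 + (38 - 6)) - 46 = sqrt(-27 + 32) - 46 = sqrt(5) - 46 = -46 + sqrt(5)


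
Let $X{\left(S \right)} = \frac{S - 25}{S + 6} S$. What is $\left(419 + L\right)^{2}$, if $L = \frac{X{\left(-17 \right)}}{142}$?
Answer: $\frac{106851841924}{609961} \approx 1.7518 \cdot 10^{5}$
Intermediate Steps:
$X{\left(S \right)} = \frac{S \left(-25 + S\right)}{6 + S}$ ($X{\left(S \right)} = \frac{S - 25}{6 + S} S = \frac{-25 + S}{6 + S} S = \frac{S \left(-25 + S\right)}{6 + S}$)
$L = - \frac{357}{781}$ ($L = \frac{\left(-17\right) \frac{1}{6 - 17} \left(-25 - 17\right)}{142} = \left(-17\right) \frac{1}{-11} \left(-42\right) \frac{1}{142} = \left(-17\right) \left(- \frac{1}{11}\right) \left(-42\right) \frac{1}{142} = \left(- \frac{714}{11}\right) \frac{1}{142} = - \frac{357}{781} \approx -0.45711$)
$\left(419 + L\right)^{2} = \left(419 - \frac{357}{781}\right)^{2} = \left(\frac{326882}{781}\right)^{2} = \frac{106851841924}{609961}$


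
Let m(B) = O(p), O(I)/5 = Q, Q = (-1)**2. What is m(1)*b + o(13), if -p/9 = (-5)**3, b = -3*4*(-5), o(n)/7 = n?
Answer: 391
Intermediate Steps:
o(n) = 7*n
b = 60 (b = -12*(-5) = 60)
p = 1125 (p = -9*(-5)**3 = -9*(-125) = 1125)
Q = 1
O(I) = 5 (O(I) = 5*1 = 5)
m(B) = 5
m(1)*b + o(13) = 5*60 + 7*13 = 300 + 91 = 391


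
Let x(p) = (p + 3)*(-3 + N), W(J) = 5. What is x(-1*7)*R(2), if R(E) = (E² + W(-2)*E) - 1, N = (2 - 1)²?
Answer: 104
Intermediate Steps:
N = 1 (N = 1² = 1)
x(p) = -6 - 2*p (x(p) = (p + 3)*(-3 + 1) = (3 + p)*(-2) = -6 - 2*p)
R(E) = -1 + E² + 5*E (R(E) = (E² + 5*E) - 1 = -1 + E² + 5*E)
x(-1*7)*R(2) = (-6 - (-2)*7)*(-1 + 2² + 5*2) = (-6 - 2*(-7))*(-1 + 4 + 10) = (-6 + 14)*13 = 8*13 = 104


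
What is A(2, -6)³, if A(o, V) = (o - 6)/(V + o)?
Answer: 1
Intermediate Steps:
A(o, V) = (-6 + o)/(V + o)
A(2, -6)³ = ((-6 + 2)/(-6 + 2))³ = (-4/(-4))³ = (-¼*(-4))³ = 1³ = 1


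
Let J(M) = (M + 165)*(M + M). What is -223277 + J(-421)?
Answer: -7725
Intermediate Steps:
J(M) = 2*M*(165 + M) (J(M) = (165 + M)*(2*M) = 2*M*(165 + M))
-223277 + J(-421) = -223277 + 2*(-421)*(165 - 421) = -223277 + 2*(-421)*(-256) = -223277 + 215552 = -7725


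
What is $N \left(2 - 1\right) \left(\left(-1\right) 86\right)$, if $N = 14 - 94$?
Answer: $6880$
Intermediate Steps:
$N = -80$ ($N = 14 - 94 = -80$)
$N \left(2 - 1\right) \left(\left(-1\right) 86\right) = - 80 \left(2 - 1\right) \left(\left(-1\right) 86\right) = - 80 \cdot 1 \left(-86\right) = \left(-80\right) \left(-86\right) = 6880$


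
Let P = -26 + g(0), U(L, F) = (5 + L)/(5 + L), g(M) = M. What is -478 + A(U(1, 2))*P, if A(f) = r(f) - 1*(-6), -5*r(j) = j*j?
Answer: -3144/5 ≈ -628.80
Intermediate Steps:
r(j) = -j²/5 (r(j) = -j*j/5 = -j²/5)
U(L, F) = 1
A(f) = 6 - f²/5 (A(f) = -f²/5 - 1*(-6) = -f²/5 + 6 = 6 - f²/5)
P = -26 (P = -26 + 0 = -26)
-478 + A(U(1, 2))*P = -478 + (6 - ⅕*1²)*(-26) = -478 + (6 - ⅕*1)*(-26) = -478 + (6 - ⅕)*(-26) = -478 + (29/5)*(-26) = -478 - 754/5 = -3144/5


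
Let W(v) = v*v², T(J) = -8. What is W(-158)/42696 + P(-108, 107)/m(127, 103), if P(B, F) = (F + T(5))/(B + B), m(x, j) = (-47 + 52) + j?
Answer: -142001755/1537056 ≈ -92.385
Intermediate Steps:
m(x, j) = 5 + j
W(v) = v³
P(B, F) = (-8 + F)/(2*B) (P(B, F) = (F - 8)/(B + B) = (-8 + F)/((2*B)) = (-8 + F)*(1/(2*B)) = (-8 + F)/(2*B))
W(-158)/42696 + P(-108, 107)/m(127, 103) = (-158)³/42696 + ((½)*(-8 + 107)/(-108))/(5 + 103) = -3944312*1/42696 + ((½)*(-1/108)*99)/108 = -493039/5337 - 11/24*1/108 = -493039/5337 - 11/2592 = -142001755/1537056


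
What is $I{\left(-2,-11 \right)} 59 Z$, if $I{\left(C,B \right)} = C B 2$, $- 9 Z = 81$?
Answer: $-23364$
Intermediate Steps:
$Z = -9$ ($Z = \left(- \frac{1}{9}\right) 81 = -9$)
$I{\left(C,B \right)} = 2 B C$ ($I{\left(C,B \right)} = B C 2 = 2 B C$)
$I{\left(-2,-11 \right)} 59 Z = 2 \left(-11\right) \left(-2\right) 59 \left(-9\right) = 44 \cdot 59 \left(-9\right) = 2596 \left(-9\right) = -23364$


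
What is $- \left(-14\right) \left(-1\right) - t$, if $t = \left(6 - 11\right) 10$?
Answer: $36$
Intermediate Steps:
$t = -50$ ($t = \left(-5\right) 10 = -50$)
$- \left(-14\right) \left(-1\right) - t = - \left(-14\right) \left(-1\right) - -50 = \left(-1\right) 14 + 50 = -14 + 50 = 36$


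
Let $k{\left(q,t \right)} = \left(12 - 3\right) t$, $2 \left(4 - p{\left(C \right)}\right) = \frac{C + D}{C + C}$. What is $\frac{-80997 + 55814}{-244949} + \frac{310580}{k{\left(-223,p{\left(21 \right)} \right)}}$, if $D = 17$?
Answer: $\frac{1065078902681}{109492203} \approx 9727.4$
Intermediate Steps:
$p{\left(C \right)} = 4 - \frac{17 + C}{4 C}$ ($p{\left(C \right)} = 4 - \frac{\left(C + 17\right) \frac{1}{C + C}}{2} = 4 - \frac{\left(17 + C\right) \frac{1}{2 C}}{2} = 4 - \frac{\frac{1}{2} \frac{1}{C} \left(17 + C\right)}{2} = 4 - \frac{17 + C}{4 C}$)
$k{\left(q,t \right)} = 9 t$
$\frac{-80997 + 55814}{-244949} + \frac{310580}{k{\left(-223,p{\left(21 \right)} \right)}} = \frac{-80997 + 55814}{-244949} + \frac{310580}{9 \frac{-17 + 15 \cdot 21}{4 \cdot 21}} = \left(-25183\right) \left(- \frac{1}{244949}\right) + \frac{310580}{9 \cdot \frac{1}{4} \cdot \frac{1}{21} \left(-17 + 315\right)} = \frac{25183}{244949} + \frac{310580}{9 \cdot \frac{1}{4} \cdot \frac{1}{21} \cdot 298} = \frac{25183}{244949} + \frac{310580}{9 \cdot \frac{149}{42}} = \frac{25183}{244949} + \frac{310580}{\frac{447}{14}} = \frac{25183}{244949} + 310580 \cdot \frac{14}{447} = \frac{25183}{244949} + \frac{4348120}{447} = \frac{1065078902681}{109492203}$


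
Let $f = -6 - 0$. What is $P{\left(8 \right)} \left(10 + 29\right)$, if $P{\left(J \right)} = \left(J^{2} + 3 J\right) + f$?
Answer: $3198$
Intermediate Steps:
$f = -6$ ($f = -6 + 0 = -6$)
$P{\left(J \right)} = -6 + J^{2} + 3 J$ ($P{\left(J \right)} = \left(J^{2} + 3 J\right) - 6 = -6 + J^{2} + 3 J$)
$P{\left(8 \right)} \left(10 + 29\right) = \left(-6 + 8^{2} + 3 \cdot 8\right) \left(10 + 29\right) = \left(-6 + 64 + 24\right) 39 = 82 \cdot 39 = 3198$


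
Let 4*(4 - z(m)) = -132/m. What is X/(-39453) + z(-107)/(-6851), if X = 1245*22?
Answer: -6698005055/9640432607 ≈ -0.69478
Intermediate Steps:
X = 27390
z(m) = 4 + 33/m (z(m) = 4 - (-33)/m = 4 + 33/m)
X/(-39453) + z(-107)/(-6851) = 27390/(-39453) + (4 + 33/(-107))/(-6851) = 27390*(-1/39453) + (4 + 33*(-1/107))*(-1/6851) = -9130/13151 + (4 - 33/107)*(-1/6851) = -9130/13151 + (395/107)*(-1/6851) = -9130/13151 - 395/733057 = -6698005055/9640432607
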